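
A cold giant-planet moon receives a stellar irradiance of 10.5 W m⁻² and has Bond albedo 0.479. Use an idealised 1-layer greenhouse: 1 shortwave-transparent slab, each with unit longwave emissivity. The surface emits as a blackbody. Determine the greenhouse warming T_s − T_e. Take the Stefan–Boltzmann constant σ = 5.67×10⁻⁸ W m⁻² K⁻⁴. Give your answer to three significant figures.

13.3 K

The effective emission temperature is T_e = [S(1−α)/(4σ)]^¼ = 70.08 K.
Surface: T_s = (2)^¼·T_e = 83.34 K.
So the greenhouse effect raises the surface by 83.34 − 70.08 = 13.26 K.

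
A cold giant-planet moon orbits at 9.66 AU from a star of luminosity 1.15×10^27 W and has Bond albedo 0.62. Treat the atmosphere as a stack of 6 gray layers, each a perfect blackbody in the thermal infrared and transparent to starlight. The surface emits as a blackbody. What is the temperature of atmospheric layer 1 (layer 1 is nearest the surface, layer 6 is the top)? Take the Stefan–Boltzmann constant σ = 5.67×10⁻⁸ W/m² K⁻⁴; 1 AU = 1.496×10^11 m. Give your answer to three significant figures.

Orbital distance: d = 9.66 AU = 1.445×10^12 m.
S = L/(4πd²) = 43.82 W/m².
OLR = S(1−α)/4 = 4.163 W/m²; the top layer radiates at T_e = 92.57 K.
The net upward flux σT_e⁴ is constant between every pair of levels, so T_k⁴ = (N+1−k)T_e⁴.
T_1 = (6)^(1/4)·92.57 = 144.9 K.

145 kelvin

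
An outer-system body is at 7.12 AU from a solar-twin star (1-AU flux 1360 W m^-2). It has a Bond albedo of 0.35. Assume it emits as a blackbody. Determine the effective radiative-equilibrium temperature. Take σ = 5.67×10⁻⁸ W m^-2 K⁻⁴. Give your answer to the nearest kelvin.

By the inverse-square law, S = 1360/7.12² = 26.83 W m^-2.
Averaging over the sphere, the absorbed flux is S(1−α)/4 = 4.359 W m^-2.
Balancing against σT⁴: T = (4.359/5.67×10⁻⁸)^(1/4) = 93.64 K.

94 K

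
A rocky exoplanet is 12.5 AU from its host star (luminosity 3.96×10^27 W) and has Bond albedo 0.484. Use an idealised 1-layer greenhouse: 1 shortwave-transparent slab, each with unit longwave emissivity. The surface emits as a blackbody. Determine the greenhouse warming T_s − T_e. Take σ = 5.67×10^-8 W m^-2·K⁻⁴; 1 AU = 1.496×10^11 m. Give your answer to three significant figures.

d = 12.5 × 1.496×10^11 m = 1.870×10^12 m.
Spreading L over a sphere of radius d: S = 3.96×10^27/(4π·1.87×10^12²) = 90.12 W m^-2.
Top-of-atmosphere balance: σT_e⁴ = S(1−α)/4 = 11.62 W m^-2 → T_e = 119.7 K.
T_s = (N+1)^(1/4)·T_e = 142.3 K.
Warming: T_s − T_e = 22.64 K.

22.6 K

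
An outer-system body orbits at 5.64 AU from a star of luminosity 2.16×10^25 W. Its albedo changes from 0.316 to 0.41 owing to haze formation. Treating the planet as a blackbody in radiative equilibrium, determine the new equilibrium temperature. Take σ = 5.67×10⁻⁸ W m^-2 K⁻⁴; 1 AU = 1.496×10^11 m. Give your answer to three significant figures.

d = 5.64 × 1.496×10^11 m = 8.437×10^11 m.
Spreading L over a sphere of radius d: S = 2.16×10^25/(4π·8.44×10^11²) = 2.414 W m^-2.
New equilibrium: T₂ = [(1−0.41)·2.414/(4σ)]^(1/4) = 50.06 K.

50.1 kelvin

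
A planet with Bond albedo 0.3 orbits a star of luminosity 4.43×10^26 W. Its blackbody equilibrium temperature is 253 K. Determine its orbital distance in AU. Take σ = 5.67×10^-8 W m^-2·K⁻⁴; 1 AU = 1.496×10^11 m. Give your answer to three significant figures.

Required flux: S = 4σT⁴/(1−α) = 1327 W m^-2.
From L = 4πd²S, d = √(4.43×10^26/(4π·1327)) = 1.630×10^11 m = 1.089 AU.

1.09 AU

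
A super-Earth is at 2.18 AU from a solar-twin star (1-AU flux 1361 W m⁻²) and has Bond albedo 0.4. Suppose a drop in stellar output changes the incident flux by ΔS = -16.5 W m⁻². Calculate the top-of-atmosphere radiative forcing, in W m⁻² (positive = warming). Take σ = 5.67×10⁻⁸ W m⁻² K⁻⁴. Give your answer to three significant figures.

Flux at the orbit: S = 1361/(2.18)² = 286.4 W m⁻².
ΔF = Δ[S(1−α)]/4 = (1−0.4)·-16.5/4 = -2.475 W m⁻².

-2.48 W m⁻²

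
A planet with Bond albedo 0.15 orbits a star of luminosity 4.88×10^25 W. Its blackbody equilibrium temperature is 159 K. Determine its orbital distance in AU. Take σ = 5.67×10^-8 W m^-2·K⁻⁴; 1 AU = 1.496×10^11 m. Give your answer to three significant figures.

Energy balance gives S = 4σT⁴/(1−α) = 170.5 W m^-2.
Then d = [L/(4πS)]^(1/2) = 1.509×10^11 m, i.e. 1.009 AU.

1.01 AU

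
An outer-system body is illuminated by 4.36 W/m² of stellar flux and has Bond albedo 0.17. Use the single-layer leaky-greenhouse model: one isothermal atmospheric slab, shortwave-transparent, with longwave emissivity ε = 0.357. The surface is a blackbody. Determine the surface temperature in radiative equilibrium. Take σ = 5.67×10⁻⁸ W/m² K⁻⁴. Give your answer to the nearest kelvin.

66 K

Effective emission temperature (TOA balance): σT_e⁴ = S(1−α)/4 = 0.9047 W/m² → T_e = 63.20 K.
Surface balance with a leaky layer gives σT_s⁴ = σT_e⁴·2/(2−ε), so T_s = T_e·[2/(2−0.357)]^(1/4) = 66.39 K.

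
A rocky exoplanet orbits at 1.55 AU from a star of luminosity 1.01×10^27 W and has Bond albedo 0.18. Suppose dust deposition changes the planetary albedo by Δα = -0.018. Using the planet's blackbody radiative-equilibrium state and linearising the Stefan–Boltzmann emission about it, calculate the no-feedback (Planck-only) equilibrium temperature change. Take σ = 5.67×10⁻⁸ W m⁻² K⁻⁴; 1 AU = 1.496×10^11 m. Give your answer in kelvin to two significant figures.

1.5 K

d = 1.55 × 1.496×10^11 m = 2.319×10^11 m.
Flux at the orbit: S = L/(4πd²) = 1.01×10^27/(4π·(2.32×10^11)²) = 1495 W m⁻².
Reference equilibrium: T_e = [S(1−α)/(4σ)]^(1/4) = 271.1 K.
The change in absorbed flux is Δ[S(1−α)/4] = −SΔα/4 = 6.727 W m⁻².
Planck response: λ_P = 4σT_e³ = 4·5.67×10⁻⁸·(271.1)³ = 4.521 W m⁻²/K.
So ΔT₀ = 6.727/4.521 = 1.49 K.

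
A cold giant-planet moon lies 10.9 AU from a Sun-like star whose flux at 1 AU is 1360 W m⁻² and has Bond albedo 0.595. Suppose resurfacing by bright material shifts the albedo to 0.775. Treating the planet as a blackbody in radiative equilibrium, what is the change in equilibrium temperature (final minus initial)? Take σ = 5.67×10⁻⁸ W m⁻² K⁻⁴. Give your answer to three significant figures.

-9.19 kelvin

Flux at the orbit: S = 1360/(10.9)² = 11.45 W m⁻².
Initial: T₁ = [S(1−0.595)/(4σ)]^(1/4) = 67.24 K.
After:  T₂ = [11.45·0.225/(4σ)]^(1/4) = 58.05 K.
ΔT = T₂ − T₁ = -9.189 K.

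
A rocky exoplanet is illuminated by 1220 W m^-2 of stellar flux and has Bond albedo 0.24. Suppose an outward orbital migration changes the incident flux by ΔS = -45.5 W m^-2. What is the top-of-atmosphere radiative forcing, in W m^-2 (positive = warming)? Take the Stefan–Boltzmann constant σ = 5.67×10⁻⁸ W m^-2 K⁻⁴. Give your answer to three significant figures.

-8.64 W m^-2

TOA radiative forcing: ΔF = (1−α)ΔS/4 = 0.76·(-45.5)/4 = -8.645 W m^-2.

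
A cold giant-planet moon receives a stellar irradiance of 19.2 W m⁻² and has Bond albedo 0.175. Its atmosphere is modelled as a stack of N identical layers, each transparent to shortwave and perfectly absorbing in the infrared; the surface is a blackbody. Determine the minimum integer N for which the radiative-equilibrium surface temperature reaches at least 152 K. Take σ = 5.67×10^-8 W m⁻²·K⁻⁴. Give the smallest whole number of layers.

7

Top-of-atmosphere balance: σT_e⁴ = S(1−α)/4 = 3.960 W m⁻² → T_e = 91.42 K.
Since T_s⁴ = (N+1)T_e⁴, we need N ≥ (T_s/T_e)⁴ − 1 = 6.643.
Rounding up, N = 7.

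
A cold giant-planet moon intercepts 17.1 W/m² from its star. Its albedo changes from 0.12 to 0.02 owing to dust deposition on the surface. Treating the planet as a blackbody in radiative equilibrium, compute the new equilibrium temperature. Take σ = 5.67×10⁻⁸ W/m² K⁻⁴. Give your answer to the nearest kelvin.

New equilibrium: T₂ = [(1−0.02)·17.10/(4σ)]^(1/4) = 92.71 K.

93 K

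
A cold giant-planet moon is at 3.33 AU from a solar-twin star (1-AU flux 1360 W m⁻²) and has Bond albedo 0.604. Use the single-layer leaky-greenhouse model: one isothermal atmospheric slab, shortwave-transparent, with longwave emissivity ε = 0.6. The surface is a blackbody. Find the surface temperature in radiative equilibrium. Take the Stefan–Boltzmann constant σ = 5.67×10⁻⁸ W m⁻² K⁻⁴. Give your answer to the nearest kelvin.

132 kelvin

Flux at the orbit: S = 1360/(3.33)² = 122.6 W m⁻².
The planet radiates to space at T_e = [S(1−α)/(4σ)]^(1/4) = 121.0 K.
For a single slab of emissivity ε, T_s⁴ = 2T_e⁴/(2−ε); thus T_s = 121.0·(1.429)^(1/4) = 132.3 K.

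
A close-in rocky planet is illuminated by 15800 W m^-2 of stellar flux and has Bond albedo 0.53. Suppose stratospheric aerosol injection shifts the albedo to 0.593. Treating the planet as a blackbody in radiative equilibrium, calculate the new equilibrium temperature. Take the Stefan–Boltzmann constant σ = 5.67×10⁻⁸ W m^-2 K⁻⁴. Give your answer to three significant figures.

410 kelvin

With the new albedo, S(1−α₂)/4 = 1608 W m^-2, so T₂ = 410.3 K.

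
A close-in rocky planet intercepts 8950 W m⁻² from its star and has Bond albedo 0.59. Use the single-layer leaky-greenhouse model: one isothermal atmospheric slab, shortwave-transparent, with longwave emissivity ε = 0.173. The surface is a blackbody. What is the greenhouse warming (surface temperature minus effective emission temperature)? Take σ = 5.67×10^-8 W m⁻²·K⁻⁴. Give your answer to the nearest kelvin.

At the top of the atmosphere, σT_e⁴ = S(1−α)/4 = 917.4 W m⁻², giving T_e = 356.6 K.
The surface balance (absorbed SW + ε·downward IR = σT_s⁴) with T_a⁴ = T_s⁴/2 reduces to T_s = T_e·[2/(2−ε)]^¼ = 364.8 K.
T_s − T_e = 364.8 − 356.6 = 8.159 K.

8 kelvin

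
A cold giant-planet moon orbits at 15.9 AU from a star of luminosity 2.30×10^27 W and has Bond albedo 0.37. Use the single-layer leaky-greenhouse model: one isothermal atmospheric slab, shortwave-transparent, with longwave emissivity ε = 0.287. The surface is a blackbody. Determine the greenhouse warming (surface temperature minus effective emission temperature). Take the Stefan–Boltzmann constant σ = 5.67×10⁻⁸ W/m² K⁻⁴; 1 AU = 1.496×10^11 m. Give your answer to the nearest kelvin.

Orbital distance: d = 15.9 AU = 2.379×10^12 m.
Spreading L over a sphere of radius d: S = 2.30×10^27/(4π·2.38×10^12²) = 32.35 W/m².
Effective emission temperature (TOA balance): σT_e⁴ = S(1−α)/4 = 5.095 W/m² → T_e = 97.36 K.
For a single slab of emissivity ε, T_s⁴ = 2T_e⁴/(2−ε); thus T_s = 97.36·(1.168)^(1/4) = 101.2 K.
The atmosphere warms the surface by 3.844 K.

4 kelvin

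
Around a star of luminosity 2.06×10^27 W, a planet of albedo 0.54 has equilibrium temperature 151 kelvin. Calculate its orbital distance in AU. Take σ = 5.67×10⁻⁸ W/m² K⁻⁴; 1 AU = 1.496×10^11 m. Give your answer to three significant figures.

The flux needed for this T is 4σT⁴/(1−0.54) = 256.3 W/m².
S = L/(4πd²) → d = √(L/4πS) = √(2.06×10^27/(4π·256.3)) = 7.997×10^11 m = 5.346 AU.

5.35 AU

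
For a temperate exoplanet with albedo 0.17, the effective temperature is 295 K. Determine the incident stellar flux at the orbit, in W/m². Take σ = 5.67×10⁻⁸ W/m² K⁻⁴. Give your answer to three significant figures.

Invert the energy balance for S: S = 4σT⁴/(1−α).
σT⁴ = 5.67×10⁻⁸·(295)⁴ = 429.4 W/m².
S = 4·429.4/0.83 = 2069 W/m².

2070 W/m²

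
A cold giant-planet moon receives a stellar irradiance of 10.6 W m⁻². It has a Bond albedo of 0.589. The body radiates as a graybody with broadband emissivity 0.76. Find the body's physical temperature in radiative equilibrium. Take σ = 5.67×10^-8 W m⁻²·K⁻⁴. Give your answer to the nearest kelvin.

Averaging over the sphere, the absorbed flux is S(1−α)/4 = 1.089 W m⁻².
Equating to εσT⁴ with ε = 0.76: T = (1.089/0.76σ)^(1/4) = 70.90 K.

71 K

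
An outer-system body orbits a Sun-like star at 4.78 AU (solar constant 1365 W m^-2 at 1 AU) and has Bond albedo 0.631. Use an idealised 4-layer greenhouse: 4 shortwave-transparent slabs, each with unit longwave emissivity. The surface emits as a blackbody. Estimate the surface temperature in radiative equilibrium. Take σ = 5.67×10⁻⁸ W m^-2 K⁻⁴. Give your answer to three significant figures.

148 K

Irradiance scales as 1/d², so S = 1365 W m^-2 × (1/4.78)² = 59.74 W m^-2.
The effective emission temperature is T_e = [S(1−α)/(4σ)]^¼ = 99.29 K.
For an N-layer opaque stack, T_s⁴ = (N+1)T_e⁴, hence T_s = (5)^(1/4)×99.29 K = 148.5 K.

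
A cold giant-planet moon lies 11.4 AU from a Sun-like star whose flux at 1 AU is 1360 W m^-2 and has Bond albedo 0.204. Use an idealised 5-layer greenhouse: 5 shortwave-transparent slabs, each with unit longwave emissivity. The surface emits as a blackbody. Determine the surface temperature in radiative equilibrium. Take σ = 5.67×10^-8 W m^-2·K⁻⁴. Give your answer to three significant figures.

By the inverse-square law, S = 1360/11.4² = 10.46 W m^-2.
OLR = S(1−α)/4 = 2.082 W m^-2; the top layer radiates at T_e = 77.85 K.
With N = 5 opaque layers, T_s = (N+1)^(1/4)·T_e = 6^(1/4)·77.85 = 121.8 K.

122 kelvin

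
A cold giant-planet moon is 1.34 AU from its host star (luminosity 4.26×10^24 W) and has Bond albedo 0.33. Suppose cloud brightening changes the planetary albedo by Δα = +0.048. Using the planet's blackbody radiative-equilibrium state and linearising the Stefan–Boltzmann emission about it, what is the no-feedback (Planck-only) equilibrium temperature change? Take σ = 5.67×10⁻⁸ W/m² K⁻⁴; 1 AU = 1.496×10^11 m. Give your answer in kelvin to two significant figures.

Orbital distance: d = 1.34 AU = 2.005×10^11 m.
Flux at the orbit: S = L/(4πd²) = 4.26×10^24/(4π·(2.00×10^11)²) = 8.436 W/m².
Reference equilibrium: T_e = [S(1−α)/(4σ)]^(1/4) = 70.65 K.
The change in absorbed flux is Δ[S(1−α)/4] = −SΔα/4 = -0.1012 W/m².
Planck response: λ_P = 4σT_e³ = 4·5.67×10⁻⁸·(70.65)³ = 0.07999 W/m²/K.
Hence the no-feedback warming is ΔF/(4σT_e³) = -1.27 K.

-1.3 K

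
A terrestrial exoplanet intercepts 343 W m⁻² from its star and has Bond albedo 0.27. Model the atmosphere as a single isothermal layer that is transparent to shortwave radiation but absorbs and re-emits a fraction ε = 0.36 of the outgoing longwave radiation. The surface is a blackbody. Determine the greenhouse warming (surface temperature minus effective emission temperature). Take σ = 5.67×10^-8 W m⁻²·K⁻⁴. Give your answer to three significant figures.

9.27 kelvin

The planet radiates to space at T_e = [S(1−α)/(4σ)]^(1/4) = 182.3 K.
Surface balance with a leaky layer gives σT_s⁴ = σT_e⁴·2/(2−ε), so T_s = T_e·[2/(2−0.36)]^(1/4) = 191.6 K.
Greenhouse warming: T_s − T_e = 9.272 K.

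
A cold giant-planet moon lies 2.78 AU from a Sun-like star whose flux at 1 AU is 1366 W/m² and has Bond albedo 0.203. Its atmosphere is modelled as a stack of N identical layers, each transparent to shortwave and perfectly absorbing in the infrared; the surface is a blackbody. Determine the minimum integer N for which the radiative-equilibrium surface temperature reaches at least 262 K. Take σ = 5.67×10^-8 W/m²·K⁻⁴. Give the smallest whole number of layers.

Flux at the orbit: S = 1366/(2.78)² = 176.8 W/m².
The effective emission temperature is T_e = [S(1−α)/(4σ)]^¼ = 157.9 K.
T_s = (N+1)^(1/4)·T_e ≥ 262 K requires N+1 ≥ (T_s/T_e)⁴ = (262/157.9)⁴ = 7.586.
So N ≥ 6.586; the smallest integer is N = 7.

7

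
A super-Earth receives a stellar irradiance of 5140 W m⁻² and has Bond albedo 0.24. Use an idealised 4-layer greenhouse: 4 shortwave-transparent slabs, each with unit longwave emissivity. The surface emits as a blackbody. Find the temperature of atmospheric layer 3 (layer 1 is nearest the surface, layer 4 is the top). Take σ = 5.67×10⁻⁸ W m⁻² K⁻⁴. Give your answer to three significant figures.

431 K

The effective emission temperature is T_e = [S(1−α)/(4σ)]^¼ = 362.3 K.
The net upward flux σT_e⁴ is constant between every pair of levels, so T_k⁴ = (N+1−k)T_e⁴.
With k = 3: T_3 = (4+1−3)^¼·362.3 K = 430.8 K.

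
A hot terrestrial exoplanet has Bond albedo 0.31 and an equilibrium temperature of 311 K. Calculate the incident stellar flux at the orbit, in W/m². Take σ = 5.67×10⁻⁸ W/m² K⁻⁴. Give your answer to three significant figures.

From S(1−α)/4 = σT⁴: S = 4σT⁴/(1−α).
σT⁴ = 5.67×10⁻⁸·(311)⁴ = 530.4 W/m².
S = 4·530.4/0.69 = 3075 W/m².

3070 W/m²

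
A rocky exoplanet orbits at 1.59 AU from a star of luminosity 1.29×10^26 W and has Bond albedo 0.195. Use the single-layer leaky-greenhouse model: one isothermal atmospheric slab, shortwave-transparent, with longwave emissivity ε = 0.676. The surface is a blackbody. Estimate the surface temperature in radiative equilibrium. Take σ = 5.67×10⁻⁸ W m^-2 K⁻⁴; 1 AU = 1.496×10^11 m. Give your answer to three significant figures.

d = 1.59 × 1.496×10^11 m = 2.379×10^11 m.
Flux at the orbit: S = L/(4πd²) = 1.29×10^26/(4π·(2.38×10^11)²) = 181.4 W m^-2.
At the top of the atmosphere, σT_e⁴ = S(1−α)/4 = 36.51 W m^-2, giving T_e = 159.3 K.
For a single slab of emissivity ε, T_s⁴ = 2T_e⁴/(2−ε); thus T_s = 159.3·(1.511)^(1/4) = 176.6 K.

177 K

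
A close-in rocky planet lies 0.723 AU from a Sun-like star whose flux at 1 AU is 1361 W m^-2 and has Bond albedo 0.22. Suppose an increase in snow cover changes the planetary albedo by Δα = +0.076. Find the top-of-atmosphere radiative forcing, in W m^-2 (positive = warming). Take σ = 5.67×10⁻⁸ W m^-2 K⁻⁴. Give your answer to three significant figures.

-49.5 W m^-2

By the inverse-square law, S = 1361/0.723² = 2604 W m^-2.
TOA radiative forcing: ΔF = −S·Δα/4 = −2604·(+0.076)/4 = -49.47 W m^-2.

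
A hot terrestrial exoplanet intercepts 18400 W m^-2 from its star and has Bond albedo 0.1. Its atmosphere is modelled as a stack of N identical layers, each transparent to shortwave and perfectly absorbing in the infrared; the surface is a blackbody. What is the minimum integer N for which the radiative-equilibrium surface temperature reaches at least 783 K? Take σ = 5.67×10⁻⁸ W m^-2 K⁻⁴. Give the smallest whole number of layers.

5

OLR = S(1−α)/4 = 4140 W m^-2; the top layer radiates at T_e = 519.8 K.
Need (N+1)T_e⁴ ≥ T_s⁴, i.e. N+1 ≥ (783/519.8)⁴ = 5.148.
The minimum whole number is N = 5.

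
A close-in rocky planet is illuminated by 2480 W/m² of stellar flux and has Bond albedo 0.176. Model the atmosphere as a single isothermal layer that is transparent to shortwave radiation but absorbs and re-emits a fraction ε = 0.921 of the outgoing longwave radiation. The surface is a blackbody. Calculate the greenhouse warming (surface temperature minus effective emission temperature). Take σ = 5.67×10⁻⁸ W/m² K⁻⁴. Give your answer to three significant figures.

The planet radiates to space at T_e = [S(1−α)/(4σ)]^(1/4) = 308.1 K.
The surface balance (absorbed SW + ε·downward IR = σT_s⁴) with T_a⁴ = T_s⁴/2 reduces to T_s = T_e·[2/(2−ε)]^¼ = 359.5 K.
Greenhouse warming: T_s − T_e = 51.39 K.

51.4 K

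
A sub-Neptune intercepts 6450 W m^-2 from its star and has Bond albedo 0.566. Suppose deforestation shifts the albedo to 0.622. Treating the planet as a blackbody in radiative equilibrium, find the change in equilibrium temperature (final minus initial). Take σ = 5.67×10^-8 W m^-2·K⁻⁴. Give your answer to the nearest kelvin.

-11 kelvin

Before: T₁ = [6450·0.434/(4σ)]^(1/4) = 333.3 K.
With α = 0.622, T₂ = 322.0 K.
Change: 322.0 − 333.3 = -11.32 K.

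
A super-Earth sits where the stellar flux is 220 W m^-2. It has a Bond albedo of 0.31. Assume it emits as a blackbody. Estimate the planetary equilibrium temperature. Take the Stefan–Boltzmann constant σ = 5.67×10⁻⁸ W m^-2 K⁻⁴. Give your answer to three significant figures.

161 K

The planet absorbs (1−α)S over its disc πR² and re-emits over 4πR², so the mean absorbed flux is (1−0.31)·220.0/4 = 37.95 W m^-2.
Set σT⁴ = 37.95 → T = (37.95/σ)^(1/4) = 160.8 K.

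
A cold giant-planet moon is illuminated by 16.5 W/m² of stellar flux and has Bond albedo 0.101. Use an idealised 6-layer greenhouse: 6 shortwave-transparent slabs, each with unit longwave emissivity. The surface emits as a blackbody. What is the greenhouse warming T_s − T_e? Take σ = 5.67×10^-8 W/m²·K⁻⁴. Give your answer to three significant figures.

56.3 kelvin

The effective emission temperature is T_e = [S(1−α)/(4σ)]^¼ = 89.93 K.
Surface: T_s = (7)^¼·T_e = 146.3 K.
Warming: T_s − T_e = 56.35 K.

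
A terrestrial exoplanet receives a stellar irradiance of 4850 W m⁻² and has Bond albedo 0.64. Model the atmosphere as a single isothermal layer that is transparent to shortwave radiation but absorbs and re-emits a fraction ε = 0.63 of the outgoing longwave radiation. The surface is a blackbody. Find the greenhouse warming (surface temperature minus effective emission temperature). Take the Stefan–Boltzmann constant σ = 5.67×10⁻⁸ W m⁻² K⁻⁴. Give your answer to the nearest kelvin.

29 K

The planet radiates to space at T_e = [S(1−α)/(4σ)]^(1/4) = 296.2 K.
Surface balance with a leaky layer gives σT_s⁴ = σT_e⁴·2/(2−ε), so T_s = T_e·[2/(2−0.63)]^(1/4) = 325.6 K.
Greenhouse warming: T_s − T_e = 29.38 K.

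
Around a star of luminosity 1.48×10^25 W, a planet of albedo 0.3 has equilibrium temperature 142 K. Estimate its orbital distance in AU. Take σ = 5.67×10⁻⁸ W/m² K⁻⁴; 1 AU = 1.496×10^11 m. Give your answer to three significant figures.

0.632 AU

Energy balance gives S = 4σT⁴/(1−α) = 131.7 W/m².
Then d = [L/(4πS)]^(1/2) = 9.455×10^10 m, i.e. 0.6320 AU.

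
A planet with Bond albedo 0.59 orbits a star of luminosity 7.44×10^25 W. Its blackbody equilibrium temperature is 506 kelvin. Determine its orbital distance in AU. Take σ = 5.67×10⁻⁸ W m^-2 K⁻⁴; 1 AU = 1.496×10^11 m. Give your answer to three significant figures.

0.0854 AU

Energy balance gives S = 4σT⁴/(1−α) = 36260 W m^-2.
S = L/(4πd²) → d = √(L/4πS) = √(7.44×10^25/(4π·36260)) = 1.278×10^10 m = 0.08541 AU.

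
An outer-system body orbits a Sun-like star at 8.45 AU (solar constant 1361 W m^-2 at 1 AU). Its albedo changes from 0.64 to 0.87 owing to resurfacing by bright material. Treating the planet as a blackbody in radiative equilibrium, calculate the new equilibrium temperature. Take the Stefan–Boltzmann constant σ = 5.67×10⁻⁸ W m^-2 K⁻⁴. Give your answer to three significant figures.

Irradiance scales as 1/d², so S = 1361 W m^-2 × (1/8.45)² = 19.06 W m^-2.
T₂ = [S(1−α₂)/(4σ)]^(1/4) = [19.06·0.13/(4σ)]^(1/4) = 57.49 K.

57.5 K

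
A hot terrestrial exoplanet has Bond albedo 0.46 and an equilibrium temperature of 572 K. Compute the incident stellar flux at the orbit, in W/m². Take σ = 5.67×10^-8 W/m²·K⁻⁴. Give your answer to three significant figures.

45000 W/m²

Invert the energy balance for S: S = 4σT⁴/(1−α).
σT⁴ = 5.67×10⁻⁸·(572)⁴ = 6070 W/m².
S = 4·6070/0.54 = 44960 W/m².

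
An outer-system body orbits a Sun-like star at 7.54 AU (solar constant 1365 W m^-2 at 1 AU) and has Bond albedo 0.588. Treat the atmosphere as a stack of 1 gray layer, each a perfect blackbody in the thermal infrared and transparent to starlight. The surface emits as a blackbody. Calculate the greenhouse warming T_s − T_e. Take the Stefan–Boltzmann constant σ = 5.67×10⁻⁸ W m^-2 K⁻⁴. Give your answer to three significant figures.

Flux at the orbit: S = 1365/(7.54)² = 24.01 W m^-2.
Top-of-atmosphere balance: σT_e⁴ = S(1−α)/4 = 2.473 W m^-2 → T_e = 81.27 K.
Surface: T_s = (2)^¼·T_e = 96.64 K.
Warming: T_s − T_e = 15.38 K.

15.4 kelvin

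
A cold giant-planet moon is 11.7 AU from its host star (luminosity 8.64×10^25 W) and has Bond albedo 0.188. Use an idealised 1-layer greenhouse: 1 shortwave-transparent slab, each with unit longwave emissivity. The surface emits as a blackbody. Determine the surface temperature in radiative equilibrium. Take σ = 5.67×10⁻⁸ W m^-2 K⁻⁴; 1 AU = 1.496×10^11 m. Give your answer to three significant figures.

63.3 K

d = 11.7 × 1.496×10^11 m = 1.750×10^12 m.
S = L/(4πd²) = 2.244 W m^-2.
OLR = S(1−α)/4 = 0.4556 W m^-2; the top layer radiates at T_e = 53.24 K.
With N = 1 opaque layers, T_s = (N+1)^(1/4)·T_e = 2^(1/4)·53.24 = 63.31 K.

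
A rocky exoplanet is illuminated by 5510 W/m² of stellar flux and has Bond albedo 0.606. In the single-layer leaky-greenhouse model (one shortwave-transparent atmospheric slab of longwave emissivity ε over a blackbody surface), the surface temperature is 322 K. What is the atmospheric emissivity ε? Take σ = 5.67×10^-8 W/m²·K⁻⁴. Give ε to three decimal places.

0.219

Effective temperature: T_e = [S(1−α)/(4σ)]^(1/4) = 312.8 K.
Inverting T_s⁴ = 2T_e⁴/(2−ε): (T_e/T_s)⁴ = 0.8904, so ε = 2(1 − 0.8904) = 0.2192.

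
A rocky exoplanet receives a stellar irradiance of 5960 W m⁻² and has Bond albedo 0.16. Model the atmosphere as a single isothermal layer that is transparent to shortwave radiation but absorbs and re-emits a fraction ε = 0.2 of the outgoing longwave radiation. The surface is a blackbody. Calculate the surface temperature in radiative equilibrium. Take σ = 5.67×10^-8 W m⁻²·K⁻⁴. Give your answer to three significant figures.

Effective emission temperature (TOA balance): σT_e⁴ = S(1−α)/4 = 1252 W m⁻² → T_e = 385.5 K.
The surface balance (absorbed SW + ε·downward IR = σT_s⁴) with T_a⁴ = T_s⁴/2 reduces to T_s = T_e·[2/(2−ε)]^¼ = 395.7 K.

396 kelvin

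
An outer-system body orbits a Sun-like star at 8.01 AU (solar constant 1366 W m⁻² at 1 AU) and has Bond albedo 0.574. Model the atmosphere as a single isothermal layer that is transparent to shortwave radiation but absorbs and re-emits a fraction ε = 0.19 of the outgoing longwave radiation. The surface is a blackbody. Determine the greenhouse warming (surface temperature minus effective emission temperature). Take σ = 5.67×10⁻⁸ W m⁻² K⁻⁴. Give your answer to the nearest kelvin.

Flux at the orbit: S = 1366/(8.01)² = 21.29 W m⁻².
Effective emission temperature (TOA balance): σT_e⁴ = S(1−α)/4 = 2.267 W m⁻² → T_e = 79.52 K.
Surface balance with a leaky layer gives σT_s⁴ = σT_e⁴·2/(2−ε), so T_s = T_e·[2/(2−0.19)]^(1/4) = 81.53 K.
T_s − T_e = 81.53 − 79.52 = 2.009 K.

2 K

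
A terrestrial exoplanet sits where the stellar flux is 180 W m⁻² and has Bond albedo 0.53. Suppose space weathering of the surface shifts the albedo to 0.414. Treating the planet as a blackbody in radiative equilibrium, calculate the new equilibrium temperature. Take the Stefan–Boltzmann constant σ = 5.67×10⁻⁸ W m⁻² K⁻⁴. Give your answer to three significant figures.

New equilibrium: T₂ = [(1−0.414)·180.0/(4σ)]^(1/4) = 146.9 K.

147 K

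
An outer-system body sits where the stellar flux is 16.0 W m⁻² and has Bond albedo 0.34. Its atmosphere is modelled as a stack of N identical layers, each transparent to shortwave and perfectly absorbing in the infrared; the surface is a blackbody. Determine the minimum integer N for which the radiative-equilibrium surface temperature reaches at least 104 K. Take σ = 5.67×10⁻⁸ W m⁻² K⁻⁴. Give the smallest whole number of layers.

OLR = S(1−α)/4 = 2.640 W m⁻²; the top layer radiates at T_e = 82.60 K.
T_s = (N+1)^(1/4)·T_e ≥ 104 K requires N+1 ≥ (T_s/T_e)⁴ = (104/82.60)⁴ = 2.513.
Rounding up, N = 2.

2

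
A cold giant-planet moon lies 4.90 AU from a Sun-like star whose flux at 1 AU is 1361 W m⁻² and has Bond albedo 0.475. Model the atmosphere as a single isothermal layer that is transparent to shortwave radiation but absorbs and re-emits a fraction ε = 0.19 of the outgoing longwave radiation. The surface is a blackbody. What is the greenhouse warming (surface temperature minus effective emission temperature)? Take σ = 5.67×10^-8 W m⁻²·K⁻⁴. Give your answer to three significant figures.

Irradiance scales as 1/d², so S = 1361 W m⁻² × (1/4.90)² = 56.68 W m⁻².
The planet radiates to space at T_e = [S(1−α)/(4σ)]^(1/4) = 107.0 K.
For a single slab of emissivity ε, T_s⁴ = 2T_e⁴/(2−ε); thus T_s = 107.0·(1.105)^(1/4) = 109.7 K.
Greenhouse warming: T_s − T_e = 2.704 K.

2.70 K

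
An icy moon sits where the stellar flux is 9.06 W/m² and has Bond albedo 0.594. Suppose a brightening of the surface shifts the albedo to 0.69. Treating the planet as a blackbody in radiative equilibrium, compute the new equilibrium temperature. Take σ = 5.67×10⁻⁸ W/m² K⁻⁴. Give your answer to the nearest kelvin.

T₂ = [S(1−α₂)/(4σ)]^(1/4) = [9.060·0.31/(4σ)]^(1/4) = 59.32 K.

59 K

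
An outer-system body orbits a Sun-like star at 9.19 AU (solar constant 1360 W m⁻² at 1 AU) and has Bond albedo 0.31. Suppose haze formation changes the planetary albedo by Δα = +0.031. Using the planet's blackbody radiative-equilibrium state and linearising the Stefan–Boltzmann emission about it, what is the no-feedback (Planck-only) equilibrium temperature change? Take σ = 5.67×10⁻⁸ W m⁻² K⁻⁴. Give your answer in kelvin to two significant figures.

-0.94 K

By the inverse-square law, S = 1360/9.19² = 16.10 W m⁻².
The baseline emission temperature is T_e = 83.66 K.
TOA radiative forcing: ΔF = −S·Δα/4 = −16.10·(+0.031)/4 = -0.1248 W m⁻².
Linearising σT⁴ gives d(σT⁴)/dT = 4σT_e³ = 0.1328 W m⁻² per K.
ΔT₀ = ΔF/λ_P = -0.1248/0.1328 = -0.940 K.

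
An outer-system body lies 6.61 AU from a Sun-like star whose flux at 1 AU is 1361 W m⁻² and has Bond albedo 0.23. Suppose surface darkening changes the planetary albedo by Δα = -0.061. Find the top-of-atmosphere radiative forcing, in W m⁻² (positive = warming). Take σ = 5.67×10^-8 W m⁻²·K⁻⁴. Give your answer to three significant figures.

Flux at the orbit: S = 1361/(6.61)² = 31.15 W m⁻².
ΔF = −(S/4)Δα = −(31.15/4)×(-0.061) = 0.4750 W m⁻².

0.475 W m⁻²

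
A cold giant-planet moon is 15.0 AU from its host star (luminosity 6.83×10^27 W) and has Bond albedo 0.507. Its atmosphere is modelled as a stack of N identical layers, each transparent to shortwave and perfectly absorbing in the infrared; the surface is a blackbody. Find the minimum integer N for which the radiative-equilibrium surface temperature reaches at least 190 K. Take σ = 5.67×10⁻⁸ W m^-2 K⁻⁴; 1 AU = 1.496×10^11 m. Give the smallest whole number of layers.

5

d = 15.0 × 1.496×10^11 m = 2.244×10^12 m.
Flux at the orbit: S = L/(4πd²) = 6.83×10^27/(4π·(2.24×10^12)²) = 107.9 W m^-2.
The effective emission temperature is T_e = [S(1−α)/(4σ)]^¼ = 123.8 K.
Since T_s⁴ = (N+1)T_e⁴, we need N ≥ (T_s/T_e)⁴ − 1 = 4.555.
The minimum whole number is N = 5.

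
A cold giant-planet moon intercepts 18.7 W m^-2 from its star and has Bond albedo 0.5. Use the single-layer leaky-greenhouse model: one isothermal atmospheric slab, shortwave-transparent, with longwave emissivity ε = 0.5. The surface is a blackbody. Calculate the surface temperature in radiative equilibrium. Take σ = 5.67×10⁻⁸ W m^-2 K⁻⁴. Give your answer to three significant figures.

86.1 K

At the top of the atmosphere, σT_e⁴ = S(1−α)/4 = 2.337 W m^-2, giving T_e = 80.13 K.
For a single slab of emissivity ε, T_s⁴ = 2T_e⁴/(2−ε); thus T_s = 80.13·(1.333)^(1/4) = 86.10 K.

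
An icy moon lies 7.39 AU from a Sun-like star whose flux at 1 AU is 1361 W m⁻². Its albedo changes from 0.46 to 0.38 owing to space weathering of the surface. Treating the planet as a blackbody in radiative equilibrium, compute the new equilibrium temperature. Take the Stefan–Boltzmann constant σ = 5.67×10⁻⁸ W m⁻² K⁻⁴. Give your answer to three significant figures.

By the inverse-square law, S = 1361/7.39² = 24.92 W m⁻².
T₂ = [S(1−α₂)/(4σ)]^(1/4) = [24.92·0.62/(4σ)]^(1/4) = 90.85 K.

90.9 K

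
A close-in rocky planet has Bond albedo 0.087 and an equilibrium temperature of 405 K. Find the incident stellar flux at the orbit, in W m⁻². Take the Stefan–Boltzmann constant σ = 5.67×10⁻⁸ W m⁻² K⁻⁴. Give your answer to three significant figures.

6680 W m⁻²

Invert the energy balance for S: S = 4σT⁴/(1−α).
σT⁴ = 5.67×10⁻⁸·(405)⁴ = 1525 W m⁻².
S = 4·1525/0.913 = 6683 W m⁻².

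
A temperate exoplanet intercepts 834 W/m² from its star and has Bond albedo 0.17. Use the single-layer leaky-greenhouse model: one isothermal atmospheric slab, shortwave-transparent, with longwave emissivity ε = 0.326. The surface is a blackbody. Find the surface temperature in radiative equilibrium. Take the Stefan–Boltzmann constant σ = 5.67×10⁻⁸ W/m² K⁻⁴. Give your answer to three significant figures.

Effective emission temperature (TOA balance): σT_e⁴ = S(1−α)/4 = 173.1 W/m² → T_e = 235.0 K.
The surface balance (absorbed SW + ε·downward IR = σT_s⁴) with T_a⁴ = T_s⁴/2 reduces to T_s = T_e·[2/(2−ε)]^¼ = 245.7 K.

246 K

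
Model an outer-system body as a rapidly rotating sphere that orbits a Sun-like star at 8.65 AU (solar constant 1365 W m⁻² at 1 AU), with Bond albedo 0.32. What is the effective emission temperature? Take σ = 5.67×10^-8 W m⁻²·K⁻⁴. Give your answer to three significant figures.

86.0 K

Irradiance scales as 1/d², so S = 1365 W m⁻² × (1/8.65)² = 18.24 W m⁻².
Absorbed flux (global mean): S(1−α)/4 = 18.24·0.68/4 = 3.101 W m⁻².
Set σT⁴ = 3.101 → T = (3.101/σ)^(1/4) = 86.00 K.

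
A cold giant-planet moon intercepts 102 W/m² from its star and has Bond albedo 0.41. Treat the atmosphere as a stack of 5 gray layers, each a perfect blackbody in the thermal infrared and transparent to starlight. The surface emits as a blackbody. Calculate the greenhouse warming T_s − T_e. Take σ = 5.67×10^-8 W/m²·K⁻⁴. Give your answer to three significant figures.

Top-of-atmosphere balance: σT_e⁴ = S(1−α)/4 = 15.05 W/m² → T_e = 127.6 K.
T_s = (N+1)^(1/4)·T_e = 199.8 K.
So the greenhouse effect raises the surface by 199.8 − 127.6 = 72.12 K.

72.1 kelvin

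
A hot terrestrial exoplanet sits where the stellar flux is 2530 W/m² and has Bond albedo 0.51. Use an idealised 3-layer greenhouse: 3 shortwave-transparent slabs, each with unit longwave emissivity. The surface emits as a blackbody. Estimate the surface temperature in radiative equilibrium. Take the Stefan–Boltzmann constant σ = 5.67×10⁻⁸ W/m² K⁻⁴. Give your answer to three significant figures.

385 kelvin

The effective emission temperature is T_e = [S(1−α)/(4σ)]^¼ = 271.9 K.
For an N-layer opaque stack, T_s⁴ = (N+1)T_e⁴, hence T_s = (4)^(1/4)×271.9 K = 384.5 K.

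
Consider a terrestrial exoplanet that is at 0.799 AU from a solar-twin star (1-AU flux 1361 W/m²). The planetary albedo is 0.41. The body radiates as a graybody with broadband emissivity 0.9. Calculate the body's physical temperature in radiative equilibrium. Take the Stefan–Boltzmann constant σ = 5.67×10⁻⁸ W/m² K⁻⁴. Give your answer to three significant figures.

280 K

By the inverse-square law, S = 1361/0.799² = 2132 W/m².
The planet absorbs (1−α)S over its disc πR² and re-emits over 4πR², so the mean absorbed flux is (1−0.41)·2132/4 = 314.5 W/m².
Equating to εσT⁴ with ε = 0.9: T = (314.5/0.9σ)^(1/4) = 280.2 K.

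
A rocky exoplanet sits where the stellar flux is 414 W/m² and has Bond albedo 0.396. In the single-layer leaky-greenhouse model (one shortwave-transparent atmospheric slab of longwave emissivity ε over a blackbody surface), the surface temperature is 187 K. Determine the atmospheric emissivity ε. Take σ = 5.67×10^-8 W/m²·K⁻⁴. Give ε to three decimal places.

TOA balance gives T_e = 182.2 K.
Inverting T_s⁴ = 2T_e⁴/(2−ε): (T_e/T_s)⁴ = 0.9016, so ε = 2(1 − 0.9016) = 0.1967.

0.197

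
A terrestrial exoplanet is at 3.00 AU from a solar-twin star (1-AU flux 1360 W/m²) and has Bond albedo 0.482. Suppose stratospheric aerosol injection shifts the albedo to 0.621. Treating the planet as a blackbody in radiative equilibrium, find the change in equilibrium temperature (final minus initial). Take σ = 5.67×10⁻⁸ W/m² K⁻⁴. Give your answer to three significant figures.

Flux at the orbit: S = 1360/(3.00)² = 151.1 W/m².
Initial: T₁ = [S(1−0.482)/(4σ)]^(1/4) = 136.3 K.
With α = 0.621, T₂ = 126.1 K.
Change: 126.1 − 136.3 = -10.24 K.

-10.2 K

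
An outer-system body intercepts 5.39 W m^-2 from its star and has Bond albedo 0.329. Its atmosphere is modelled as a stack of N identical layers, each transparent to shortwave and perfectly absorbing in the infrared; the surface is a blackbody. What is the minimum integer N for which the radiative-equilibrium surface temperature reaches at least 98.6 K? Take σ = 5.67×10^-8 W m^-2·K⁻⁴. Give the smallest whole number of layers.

5

The effective emission temperature is T_e = [S(1−α)/(4σ)]^¼ = 63.19 K.
T_s = (N+1)^(1/4)·T_e ≥ 98.6 K requires N+1 ≥ (T_s/T_e)⁴ = (98.6/63.19)⁴ = 5.927.
So N ≥ 4.927; the smallest integer is N = 5.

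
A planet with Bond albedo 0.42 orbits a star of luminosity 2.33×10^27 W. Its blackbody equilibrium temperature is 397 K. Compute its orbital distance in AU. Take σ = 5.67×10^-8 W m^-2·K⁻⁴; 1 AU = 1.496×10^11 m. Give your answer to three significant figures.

0.924 AU

Energy balance gives S = 4σT⁴/(1−α) = 9714 W m^-2.
From L = 4πd²S, d = √(2.33×10^27/(4π·9714)) = 1.382×10^11 m = 0.9235 AU.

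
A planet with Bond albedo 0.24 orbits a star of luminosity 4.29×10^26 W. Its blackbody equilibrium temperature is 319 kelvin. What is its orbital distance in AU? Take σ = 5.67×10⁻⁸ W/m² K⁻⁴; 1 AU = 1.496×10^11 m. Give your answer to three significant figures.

0.703 AU

The flux needed for this T is 4σT⁴/(1−0.24) = 3090 W/m².
Then d = [L/(4πS)]^(1/2) = 1.051×10^11 m, i.e. 0.7026 AU.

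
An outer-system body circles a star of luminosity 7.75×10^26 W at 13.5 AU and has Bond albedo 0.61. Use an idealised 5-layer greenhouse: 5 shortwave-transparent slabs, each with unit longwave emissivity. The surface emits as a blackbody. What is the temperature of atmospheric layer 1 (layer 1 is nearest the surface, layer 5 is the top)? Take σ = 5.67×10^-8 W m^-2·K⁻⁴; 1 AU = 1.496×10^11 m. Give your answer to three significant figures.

Orbital distance: d = 13.5 AU = 2.020×10^12 m.
Spreading L over a sphere of radius d: S = 7.75×10^26/(4π·2.02×10^12²) = 15.12 W m^-2.
OLR = S(1−α)/4 = 1.474 W m^-2; the top layer radiates at T_e = 71.41 K.
Each opaque layer satisfies 2T_j⁴ = T_{j−1}⁴ + T_{j+1}⁴, giving T_k⁴ = (N+1−k)T_e⁴.
With k = 1: T_1 = (5+1−1)^¼·71.41 K = 106.8 K.

107 K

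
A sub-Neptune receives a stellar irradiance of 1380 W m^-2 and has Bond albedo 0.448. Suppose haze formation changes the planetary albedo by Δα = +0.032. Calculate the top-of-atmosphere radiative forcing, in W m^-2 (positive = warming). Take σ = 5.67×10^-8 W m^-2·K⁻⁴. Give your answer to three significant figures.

ΔF = −(S/4)Δα = −(1380/4)×(+0.032) = -11.04 W m^-2.

-11.0 W m^-2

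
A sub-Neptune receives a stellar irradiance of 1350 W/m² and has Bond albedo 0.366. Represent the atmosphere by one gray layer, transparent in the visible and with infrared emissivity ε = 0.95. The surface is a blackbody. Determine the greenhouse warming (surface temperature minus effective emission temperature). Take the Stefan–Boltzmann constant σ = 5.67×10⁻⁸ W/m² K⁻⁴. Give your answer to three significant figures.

43.3 kelvin

At the top of the atmosphere, σT_e⁴ = S(1−α)/4 = 214.0 W/m², giving T_e = 247.9 K.
For a single slab of emissivity ε, T_s⁴ = 2T_e⁴/(2−ε); thus T_s = 247.9·(1.905)^(1/4) = 291.2 K.
The atmosphere warms the surface by 43.32 K.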